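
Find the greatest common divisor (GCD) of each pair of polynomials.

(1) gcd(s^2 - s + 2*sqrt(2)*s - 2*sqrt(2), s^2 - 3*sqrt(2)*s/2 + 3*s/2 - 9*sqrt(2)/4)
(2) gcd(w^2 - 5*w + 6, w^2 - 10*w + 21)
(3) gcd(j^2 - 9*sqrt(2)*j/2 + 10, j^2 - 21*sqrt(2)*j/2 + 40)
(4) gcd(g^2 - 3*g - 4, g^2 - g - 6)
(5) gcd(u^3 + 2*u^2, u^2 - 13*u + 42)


(1) = gcd((s - 1)*(s + 2*sqrt(2)), (s + 3/2)*(s - 3*sqrt(2)/2)) = 1
(2) = gcd((w - 3)*(w - 2), (w - 7)*(w - 3)) = w - 3
(3) = gcd((j - 5*sqrt(2)/2)*(j - 2*sqrt(2)), (j - 8*sqrt(2))*(j - 5*sqrt(2)/2)) = j - 5*sqrt(2)/2
(4) = gcd((g - 4)*(g + 1), (g - 3)*(g + 2)) = 1
(5) = 1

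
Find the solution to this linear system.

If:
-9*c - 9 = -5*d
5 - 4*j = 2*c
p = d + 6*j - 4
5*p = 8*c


Then:
c = 53/28
d = 729/140
j = 17/56
p = 106/35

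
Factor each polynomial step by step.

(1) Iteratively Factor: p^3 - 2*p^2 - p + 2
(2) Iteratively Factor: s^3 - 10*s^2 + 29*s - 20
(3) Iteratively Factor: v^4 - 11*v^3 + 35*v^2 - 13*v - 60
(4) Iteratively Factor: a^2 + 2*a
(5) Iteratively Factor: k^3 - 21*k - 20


(1) = (p + 1)*(p^2 - 3*p + 2) = (p - 1)*(p + 1)*(p - 2)
(2) = (s - 5)*(s^2 - 5*s + 4) = (s - 5)*(s - 1)*(s - 4)
(3) = (v - 3)*(v^3 - 8*v^2 + 11*v + 20) = (v - 5)*(v - 3)*(v^2 - 3*v - 4) = (v - 5)*(v - 3)*(v + 1)*(v - 4)
(4) = (a + 2)*(a)
(5) = (k - 5)*(k^2 + 5*k + 4) = (k - 5)*(k + 4)*(k + 1)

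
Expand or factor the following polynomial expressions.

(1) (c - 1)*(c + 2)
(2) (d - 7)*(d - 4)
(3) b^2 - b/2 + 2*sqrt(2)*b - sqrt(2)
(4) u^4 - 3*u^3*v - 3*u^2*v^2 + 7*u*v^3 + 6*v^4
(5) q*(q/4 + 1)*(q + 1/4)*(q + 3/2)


(1) = c^2 + c - 2
(2) = d^2 - 11*d + 28
(3) = (b - 1/2)*(b + 2*sqrt(2))
(4) = (u - 3*v)*(u - 2*v)*(u + v)^2
(5) = q^4/4 + 23*q^3/16 + 59*q^2/32 + 3*q/8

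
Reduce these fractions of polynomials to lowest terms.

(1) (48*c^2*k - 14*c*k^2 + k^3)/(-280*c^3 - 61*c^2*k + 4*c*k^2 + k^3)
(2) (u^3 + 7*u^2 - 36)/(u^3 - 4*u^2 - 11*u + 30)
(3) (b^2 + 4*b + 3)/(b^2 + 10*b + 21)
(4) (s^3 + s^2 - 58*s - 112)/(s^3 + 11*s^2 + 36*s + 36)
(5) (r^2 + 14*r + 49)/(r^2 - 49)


(1) = (-6*c*k + k^2)/(35*c^2 + 12*c*k + k^2)
(2) = (u + 6)/(u - 5)
(3) = (b + 1)/(b + 7)
(4) = (s^2 - s - 56)/(s^2 + 9*s + 18)
(5) = (r + 7)/(r - 7)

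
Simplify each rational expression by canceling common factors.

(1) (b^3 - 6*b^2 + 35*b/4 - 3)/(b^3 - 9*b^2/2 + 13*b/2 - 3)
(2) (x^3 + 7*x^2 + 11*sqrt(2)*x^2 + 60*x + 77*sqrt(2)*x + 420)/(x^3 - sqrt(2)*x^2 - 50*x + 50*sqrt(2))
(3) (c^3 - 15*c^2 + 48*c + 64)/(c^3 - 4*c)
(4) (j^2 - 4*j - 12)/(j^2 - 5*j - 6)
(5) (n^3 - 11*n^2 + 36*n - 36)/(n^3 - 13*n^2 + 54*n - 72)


(1) = (2*b^2 - 9*b + 4)/(2*b^2 - 6*b + 4)
(2) = (x^2 + x*(7 + 6*sqrt(2)) + 42*sqrt(2))/(x^2 - 6*sqrt(2)*x + 10)
(3) = (c^3 - 15*c^2 + 48*c + 64)/(c^3 - 4*c)
(4) = (j + 2)/(j + 1)
(5) = (n - 2)/(n - 4)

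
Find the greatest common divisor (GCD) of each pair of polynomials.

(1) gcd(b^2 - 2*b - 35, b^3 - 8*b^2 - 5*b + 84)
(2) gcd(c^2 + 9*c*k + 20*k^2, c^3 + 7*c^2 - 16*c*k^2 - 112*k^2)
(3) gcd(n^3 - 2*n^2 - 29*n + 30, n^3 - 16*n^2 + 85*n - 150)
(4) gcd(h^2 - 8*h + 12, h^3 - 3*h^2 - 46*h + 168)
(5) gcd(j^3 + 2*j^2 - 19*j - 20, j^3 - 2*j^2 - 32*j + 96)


(1) = gcd((b - 7)*(b + 5), (b - 7)*(b - 4)*(b + 3)) = b - 7
(2) = gcd((c + 4*k)*(c + 5*k), (c + 7)*(c - 4*k)*(c + 4*k)) = c + 4*k
(3) = gcd((n - 6)*(n - 1)*(n + 5), (n - 6)*(n - 5)^2) = n - 6
(4) = h - 6
(5) = gcd((j - 4)*(j + 1)*(j + 5), (j - 4)^2*(j + 6)) = j - 4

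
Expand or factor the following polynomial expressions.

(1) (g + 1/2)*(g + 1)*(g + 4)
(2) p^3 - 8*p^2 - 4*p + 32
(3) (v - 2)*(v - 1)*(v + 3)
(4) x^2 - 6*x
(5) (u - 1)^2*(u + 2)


(1) = g^3 + 11*g^2/2 + 13*g/2 + 2
(2) = (p - 8)*(p - 2)*(p + 2)
(3) = v^3 - 7*v + 6
(4) = x*(x - 6)
(5) = u^3 - 3*u + 2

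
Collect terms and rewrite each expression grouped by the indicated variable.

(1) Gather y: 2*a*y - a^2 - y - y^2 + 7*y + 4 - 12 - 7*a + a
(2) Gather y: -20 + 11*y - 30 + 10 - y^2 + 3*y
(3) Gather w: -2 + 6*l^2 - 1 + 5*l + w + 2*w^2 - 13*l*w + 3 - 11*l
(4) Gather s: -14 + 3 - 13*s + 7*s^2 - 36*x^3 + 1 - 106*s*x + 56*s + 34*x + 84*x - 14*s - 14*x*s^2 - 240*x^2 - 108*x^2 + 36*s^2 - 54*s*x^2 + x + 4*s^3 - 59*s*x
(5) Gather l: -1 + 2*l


(1) = -a^2 - 6*a - y^2 + y*(2*a + 6) - 8
(2) = -y^2 + 14*y - 40
(3) = 6*l^2 - 6*l + 2*w^2 + w*(1 - 13*l)
(4) = 4*s^3 + s^2*(43 - 14*x) + s*(-54*x^2 - 165*x + 29) - 36*x^3 - 348*x^2 + 119*x - 10
(5) = 2*l - 1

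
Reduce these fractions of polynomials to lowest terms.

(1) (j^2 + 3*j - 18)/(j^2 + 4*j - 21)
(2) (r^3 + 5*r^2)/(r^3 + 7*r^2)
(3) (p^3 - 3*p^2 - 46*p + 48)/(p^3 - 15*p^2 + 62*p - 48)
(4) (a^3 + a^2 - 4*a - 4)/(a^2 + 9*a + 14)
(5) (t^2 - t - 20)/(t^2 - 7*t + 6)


(1) = (j + 6)/(j + 7)
(2) = (r + 5)/(r + 7)
(3) = (p + 6)/(p - 6)
(4) = (a^2 - a - 2)/(a + 7)
(5) = (t^2 - t - 20)/(t^2 - 7*t + 6)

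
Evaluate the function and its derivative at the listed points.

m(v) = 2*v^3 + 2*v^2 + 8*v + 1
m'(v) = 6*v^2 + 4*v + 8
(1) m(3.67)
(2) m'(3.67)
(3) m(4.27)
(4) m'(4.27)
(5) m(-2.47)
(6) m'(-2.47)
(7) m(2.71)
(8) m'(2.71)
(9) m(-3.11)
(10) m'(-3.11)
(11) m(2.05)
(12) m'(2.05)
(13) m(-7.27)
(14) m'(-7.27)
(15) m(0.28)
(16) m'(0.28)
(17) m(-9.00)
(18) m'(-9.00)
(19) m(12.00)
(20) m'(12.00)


(1) = 156.16
(2) = 103.49
(3) = 227.33
(4) = 134.48
(5) = -36.70
(6) = 34.73
(7) = 77.17
(8) = 62.90
(9) = -64.70
(10) = 53.59
(11) = 43.04
(12) = 41.41
(13) = -719.94
(14) = 296.04
(15) = 3.44
(16) = 9.59
(17) = -1367.00
(18) = 458.00
(19) = 3841.00
(20) = 920.00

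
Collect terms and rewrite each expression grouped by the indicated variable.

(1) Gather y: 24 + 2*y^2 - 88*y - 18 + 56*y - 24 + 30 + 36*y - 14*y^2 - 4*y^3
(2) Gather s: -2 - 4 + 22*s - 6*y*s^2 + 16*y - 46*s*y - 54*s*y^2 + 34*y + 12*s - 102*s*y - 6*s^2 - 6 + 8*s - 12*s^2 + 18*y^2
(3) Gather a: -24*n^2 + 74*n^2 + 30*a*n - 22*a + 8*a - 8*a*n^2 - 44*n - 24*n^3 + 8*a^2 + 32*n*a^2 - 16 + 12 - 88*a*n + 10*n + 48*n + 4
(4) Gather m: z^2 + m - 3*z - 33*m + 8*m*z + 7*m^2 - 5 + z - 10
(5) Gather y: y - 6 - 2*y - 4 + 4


(1) = -4*y^3 - 12*y^2 + 4*y + 12
(2) = s^2*(-6*y - 18) + s*(-54*y^2 - 148*y + 42) + 18*y^2 + 50*y - 12
(3) = a^2*(32*n + 8) + a*(-8*n^2 - 58*n - 14) - 24*n^3 + 50*n^2 + 14*n
(4) = 7*m^2 + m*(8*z - 32) + z^2 - 2*z - 15
(5) = -y - 6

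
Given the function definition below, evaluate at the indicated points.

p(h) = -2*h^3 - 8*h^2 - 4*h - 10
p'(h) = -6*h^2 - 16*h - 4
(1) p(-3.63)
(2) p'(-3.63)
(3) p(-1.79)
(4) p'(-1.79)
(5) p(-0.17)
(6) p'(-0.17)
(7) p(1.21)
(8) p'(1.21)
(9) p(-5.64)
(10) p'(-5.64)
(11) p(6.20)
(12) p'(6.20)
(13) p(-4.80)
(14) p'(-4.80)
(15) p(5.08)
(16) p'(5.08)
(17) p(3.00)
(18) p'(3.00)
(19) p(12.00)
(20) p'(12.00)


(1) = -5.23
(2) = -24.98
(3) = -17.00
(4) = 5.42
(5) = -9.54
(6) = -1.45
(7) = -30.10
(8) = -32.14
(9) = 116.90
(10) = -104.62
(11) = -818.98
(12) = -333.84
(13) = 46.06
(14) = -65.44
(15) = -498.96
(16) = -240.12
(17) = -148.00
(18) = -106.00
(19) = -4666.00
(20) = -1060.00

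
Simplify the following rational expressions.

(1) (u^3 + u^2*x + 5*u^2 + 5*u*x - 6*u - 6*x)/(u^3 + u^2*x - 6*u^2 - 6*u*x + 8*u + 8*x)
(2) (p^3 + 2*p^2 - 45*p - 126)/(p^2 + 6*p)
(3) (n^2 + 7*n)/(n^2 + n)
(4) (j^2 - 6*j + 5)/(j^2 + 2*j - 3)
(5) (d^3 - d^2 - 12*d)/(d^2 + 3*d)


(1) = (u^2 + 5*u - 6)/(u^2 - 6*u + 8)
(2) = (p^2 - 4*p - 21)/p
(3) = (n + 7)/(n + 1)
(4) = (j - 5)/(j + 3)
(5) = d - 4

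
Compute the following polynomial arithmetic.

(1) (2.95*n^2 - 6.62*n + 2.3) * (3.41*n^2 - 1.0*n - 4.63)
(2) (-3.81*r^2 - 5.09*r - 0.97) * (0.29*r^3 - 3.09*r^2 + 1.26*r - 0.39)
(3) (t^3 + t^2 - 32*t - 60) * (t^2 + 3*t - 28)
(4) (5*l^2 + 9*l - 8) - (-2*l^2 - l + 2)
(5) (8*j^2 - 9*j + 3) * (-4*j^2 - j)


(1) = 10.0595*n^4 - 25.5242*n^3 + 0.8045*n^2 + 28.3506*n - 10.649
(2) = -1.1049*r^5 + 10.2968*r^4 + 10.6462*r^3 - 1.9302*r^2 + 0.7629*r + 0.3783
(3) = t^5 + 4*t^4 - 57*t^3 - 184*t^2 + 716*t + 1680
(4) = 7*l^2 + 10*l - 10
(5) = -32*j^4 + 28*j^3 - 3*j^2 - 3*j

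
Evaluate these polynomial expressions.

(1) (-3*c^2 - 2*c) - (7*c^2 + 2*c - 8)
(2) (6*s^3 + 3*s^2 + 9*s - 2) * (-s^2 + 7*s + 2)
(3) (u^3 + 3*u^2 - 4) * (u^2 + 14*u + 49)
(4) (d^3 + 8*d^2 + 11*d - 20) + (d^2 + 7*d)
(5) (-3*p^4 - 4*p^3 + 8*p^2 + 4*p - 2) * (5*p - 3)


(1) = -10*c^2 - 4*c + 8
(2) = -6*s^5 + 39*s^4 + 24*s^3 + 71*s^2 + 4*s - 4
(3) = u^5 + 17*u^4 + 91*u^3 + 143*u^2 - 56*u - 196
(4) = d^3 + 9*d^2 + 18*d - 20
(5) = -15*p^5 - 11*p^4 + 52*p^3 - 4*p^2 - 22*p + 6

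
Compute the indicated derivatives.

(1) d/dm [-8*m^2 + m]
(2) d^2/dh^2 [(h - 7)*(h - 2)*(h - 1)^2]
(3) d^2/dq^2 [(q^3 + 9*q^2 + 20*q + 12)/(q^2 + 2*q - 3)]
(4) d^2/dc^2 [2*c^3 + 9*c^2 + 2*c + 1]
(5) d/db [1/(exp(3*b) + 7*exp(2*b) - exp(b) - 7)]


(1) = 1 - 16*m
(2) = 12*h^2 - 66*h + 66
(3) = 6*(3*q^3 + 33*q^2 + 93*q + 95)/(q^6 + 6*q^5 + 3*q^4 - 28*q^3 - 9*q^2 + 54*q - 27)
(4) = 12*c + 18
(5) = (-3*exp(2*b) - 14*exp(b) + 1)*exp(b)/(exp(3*b) + 7*exp(2*b) - exp(b) - 7)^2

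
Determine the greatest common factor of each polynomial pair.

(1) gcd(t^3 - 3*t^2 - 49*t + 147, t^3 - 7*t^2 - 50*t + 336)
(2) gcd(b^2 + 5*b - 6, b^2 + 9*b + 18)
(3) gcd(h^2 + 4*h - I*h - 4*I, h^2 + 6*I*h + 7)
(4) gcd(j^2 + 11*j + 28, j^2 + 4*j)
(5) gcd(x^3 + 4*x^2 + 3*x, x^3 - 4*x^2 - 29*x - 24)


(1) = gcd((t - 7)*(t - 3)*(t + 7), (t - 8)*(t - 6)*(t + 7)) = t + 7
(2) = gcd((b - 1)*(b + 6), (b + 3)*(b + 6)) = b + 6
(3) = h - I
(4) = gcd((j + 4)*(j + 7), j*(j + 4)) = j + 4
(5) = gcd(x*(x + 1)*(x + 3), (x - 8)*(x + 1)*(x + 3)) = x^2 + 4*x + 3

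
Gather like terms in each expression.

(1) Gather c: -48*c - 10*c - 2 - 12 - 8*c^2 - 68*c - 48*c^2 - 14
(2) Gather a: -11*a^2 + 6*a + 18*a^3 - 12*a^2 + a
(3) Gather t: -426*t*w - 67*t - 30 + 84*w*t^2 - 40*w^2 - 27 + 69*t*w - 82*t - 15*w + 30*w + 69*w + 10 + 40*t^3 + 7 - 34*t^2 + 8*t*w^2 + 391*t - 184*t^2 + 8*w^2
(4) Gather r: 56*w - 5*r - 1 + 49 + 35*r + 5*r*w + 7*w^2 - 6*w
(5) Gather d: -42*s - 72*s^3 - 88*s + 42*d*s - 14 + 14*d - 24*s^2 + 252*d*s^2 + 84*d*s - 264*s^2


(1) = -56*c^2 - 126*c - 28
(2) = 18*a^3 - 23*a^2 + 7*a
(3) = 40*t^3 + t^2*(84*w - 218) + t*(8*w^2 - 357*w + 242) - 32*w^2 + 84*w - 40
(4) = r*(5*w + 30) + 7*w^2 + 50*w + 48
(5) = d*(252*s^2 + 126*s + 14) - 72*s^3 - 288*s^2 - 130*s - 14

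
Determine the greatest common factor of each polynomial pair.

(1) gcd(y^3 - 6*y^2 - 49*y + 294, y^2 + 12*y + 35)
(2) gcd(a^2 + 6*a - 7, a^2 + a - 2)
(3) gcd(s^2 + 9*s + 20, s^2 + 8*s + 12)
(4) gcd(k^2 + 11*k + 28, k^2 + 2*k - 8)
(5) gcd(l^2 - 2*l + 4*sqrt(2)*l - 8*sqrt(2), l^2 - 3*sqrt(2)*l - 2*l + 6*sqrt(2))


(1) = gcd((y - 7)*(y - 6)*(y + 7), (y + 5)*(y + 7)) = y + 7
(2) = a - 1
(3) = gcd((s + 4)*(s + 5), (s + 2)*(s + 6)) = 1
(4) = gcd((k + 4)*(k + 7), (k - 2)*(k + 4)) = k + 4
(5) = gcd((l - 2)*(l + 4*sqrt(2)), (l - 2)*(l - 3*sqrt(2))) = l - 2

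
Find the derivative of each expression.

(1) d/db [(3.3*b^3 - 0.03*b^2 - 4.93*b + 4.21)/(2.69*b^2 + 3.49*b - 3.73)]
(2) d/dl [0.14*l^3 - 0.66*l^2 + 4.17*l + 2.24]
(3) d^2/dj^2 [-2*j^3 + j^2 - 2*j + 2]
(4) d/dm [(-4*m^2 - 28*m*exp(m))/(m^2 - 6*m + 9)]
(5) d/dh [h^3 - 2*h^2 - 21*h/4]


(1) = (8.877*b^4 + 23.034*b^3 - 23.77*b^2 - 22.426*b + 3.696)/(7.2361*b^4 + 18.7762*b^3 - 7.8873*b^2 - 26.0354*b + 13.9129)
(2) = 0.42*l^2 - 1.32*l + 4.17
(3) = 2 - 12*j
(4) = 4*(-7*m^2*exp(m) + 28*m*exp(m) + 6*m + 21*exp(m))/(m^3 - 9*m^2 + 27*m - 27)
(5) = 3*h^2 - 4*h - 21/4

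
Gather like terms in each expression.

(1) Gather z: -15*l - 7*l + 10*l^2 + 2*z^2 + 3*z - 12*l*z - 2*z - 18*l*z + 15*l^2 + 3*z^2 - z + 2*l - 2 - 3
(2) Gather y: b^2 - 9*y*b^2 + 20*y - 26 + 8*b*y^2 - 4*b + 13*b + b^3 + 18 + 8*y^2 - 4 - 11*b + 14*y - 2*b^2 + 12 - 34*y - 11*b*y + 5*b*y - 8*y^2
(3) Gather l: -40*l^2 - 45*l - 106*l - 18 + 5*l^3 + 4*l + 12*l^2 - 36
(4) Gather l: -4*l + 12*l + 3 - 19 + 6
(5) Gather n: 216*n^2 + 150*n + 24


(1) = 25*l^2 - 30*l*z - 20*l + 5*z^2 - 5
(2) = b^3 - b^2 + 8*b*y^2 - 2*b + y*(-9*b^2 - 6*b)
(3) = 5*l^3 - 28*l^2 - 147*l - 54
(4) = 8*l - 10
(5) = 216*n^2 + 150*n + 24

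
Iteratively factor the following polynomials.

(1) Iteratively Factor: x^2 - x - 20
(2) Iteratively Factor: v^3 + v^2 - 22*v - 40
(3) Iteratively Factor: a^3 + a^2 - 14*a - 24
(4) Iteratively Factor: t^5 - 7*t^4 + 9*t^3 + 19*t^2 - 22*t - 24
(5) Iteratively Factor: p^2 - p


(1) = (x - 5)*(x + 4)
(2) = (v + 2)*(v^2 - v - 20) = (v + 2)*(v + 4)*(v - 5)
(3) = (a - 4)*(a^2 + 5*a + 6) = (a - 4)*(a + 2)*(a + 3)
(4) = (t + 1)*(t^4 - 8*t^3 + 17*t^2 + 2*t - 24) = (t - 3)*(t + 1)*(t^3 - 5*t^2 + 2*t + 8) = (t - 3)*(t + 1)^2*(t^2 - 6*t + 8) = (t - 4)*(t - 3)*(t + 1)^2*(t - 2)
(5) = (p - 1)*(p)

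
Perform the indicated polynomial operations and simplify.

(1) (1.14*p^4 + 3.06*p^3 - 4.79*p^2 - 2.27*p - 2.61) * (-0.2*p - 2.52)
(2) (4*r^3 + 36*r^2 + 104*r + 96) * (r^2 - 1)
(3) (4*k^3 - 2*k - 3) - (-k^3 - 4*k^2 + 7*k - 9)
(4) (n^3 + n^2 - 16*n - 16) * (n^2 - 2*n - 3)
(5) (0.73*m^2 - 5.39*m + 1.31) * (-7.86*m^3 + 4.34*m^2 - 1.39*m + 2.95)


(1) = -0.228*p^5 - 3.4848*p^4 - 6.7532*p^3 + 12.5248*p^2 + 6.2424*p + 6.5772
(2) = 4*r^5 + 36*r^4 + 100*r^3 + 60*r^2 - 104*r - 96
(3) = 5*k^3 + 4*k^2 - 9*k + 6
(4) = n^5 - n^4 - 21*n^3 + 13*n^2 + 80*n + 48
(5) = -5.7378*m^5 + 45.5336*m^4 - 34.7039*m^3 + 15.331*m^2 - 17.7214*m + 3.8645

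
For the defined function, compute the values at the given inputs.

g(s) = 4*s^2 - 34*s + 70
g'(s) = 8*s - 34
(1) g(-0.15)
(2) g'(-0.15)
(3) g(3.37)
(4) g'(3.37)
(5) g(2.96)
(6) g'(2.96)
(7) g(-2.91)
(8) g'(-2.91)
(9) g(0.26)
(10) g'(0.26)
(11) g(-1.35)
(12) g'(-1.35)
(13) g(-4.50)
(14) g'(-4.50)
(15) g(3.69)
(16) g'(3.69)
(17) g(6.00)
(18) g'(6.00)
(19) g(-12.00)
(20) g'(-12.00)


(1) = 75.19
(2) = -35.20
(3) = 0.85
(4) = -7.04
(5) = 4.41
(6) = -10.32
(7) = 202.81
(8) = -57.28
(9) = 61.43
(10) = -31.92
(11) = 123.19
(12) = -44.80
(13) = 304.00
(14) = -70.00
(15) = -1.00
(16) = -4.48
(17) = 10.00
(18) = 14.00
(19) = 1054.00
(20) = -130.00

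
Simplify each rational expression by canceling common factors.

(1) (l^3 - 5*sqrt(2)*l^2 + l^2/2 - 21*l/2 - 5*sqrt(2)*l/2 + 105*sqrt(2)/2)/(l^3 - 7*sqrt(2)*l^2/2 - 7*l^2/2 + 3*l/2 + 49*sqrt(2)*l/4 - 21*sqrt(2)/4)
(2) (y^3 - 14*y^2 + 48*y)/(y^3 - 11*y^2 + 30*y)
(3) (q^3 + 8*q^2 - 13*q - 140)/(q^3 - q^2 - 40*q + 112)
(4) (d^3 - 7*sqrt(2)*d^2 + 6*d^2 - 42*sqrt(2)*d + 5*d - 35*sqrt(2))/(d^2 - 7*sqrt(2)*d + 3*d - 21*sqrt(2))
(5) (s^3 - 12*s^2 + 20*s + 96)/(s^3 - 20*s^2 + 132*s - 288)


(1) = (8*l^2 + l*(28 - 40*sqrt(2)) - 140*sqrt(2))/(8*l^2 + l*(-28*sqrt(2) - 4) + 14*sqrt(2))
(2) = (y - 8)/(y - 5)
(3) = (q + 5)/(q - 4)
(4) = (d^2 + 6*d + 5)/(d + 3)
(5) = (s + 2)/(s - 6)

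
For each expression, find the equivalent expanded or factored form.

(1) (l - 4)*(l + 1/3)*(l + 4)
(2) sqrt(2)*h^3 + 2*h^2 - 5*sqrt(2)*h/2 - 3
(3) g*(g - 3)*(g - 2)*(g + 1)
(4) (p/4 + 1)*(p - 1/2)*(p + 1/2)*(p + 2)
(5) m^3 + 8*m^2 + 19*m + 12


(1) = l^3 + l^2/3 - 16*l - 16/3
(2) = (h - sqrt(2))*(h + 3*sqrt(2)/2)*(sqrt(2)*h + 1)
(3) = g^4 - 4*g^3 + g^2 + 6*g
(4) = p^4/4 + 3*p^3/2 + 31*p^2/16 - 3*p/8 - 1/2
(5) = (m + 1)*(m + 3)*(m + 4)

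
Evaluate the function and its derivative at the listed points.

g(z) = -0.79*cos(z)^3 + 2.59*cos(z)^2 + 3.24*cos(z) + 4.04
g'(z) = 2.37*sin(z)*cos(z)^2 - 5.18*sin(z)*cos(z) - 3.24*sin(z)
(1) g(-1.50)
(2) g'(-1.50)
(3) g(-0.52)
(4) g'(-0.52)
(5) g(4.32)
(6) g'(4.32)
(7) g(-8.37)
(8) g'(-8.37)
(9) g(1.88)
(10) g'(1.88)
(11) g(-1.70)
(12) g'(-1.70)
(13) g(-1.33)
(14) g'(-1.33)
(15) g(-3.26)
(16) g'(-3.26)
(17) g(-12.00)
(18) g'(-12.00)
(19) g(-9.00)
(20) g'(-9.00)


(1) = 4.28
(2) = 3.59
(3) = 8.29
(4) = 2.96
(5) = 3.22
(6) = 0.84
(7) = 3.17
(8) = 0.09
(9) = 3.32
(10) = -1.38
(11) = 3.67
(12) = 2.51
(13) = 4.95
(14) = 4.22
(15) = 4.15
(16) = 0.50
(17) = 8.14
(18) = -3.18
(19) = 3.84
(20) = -1.42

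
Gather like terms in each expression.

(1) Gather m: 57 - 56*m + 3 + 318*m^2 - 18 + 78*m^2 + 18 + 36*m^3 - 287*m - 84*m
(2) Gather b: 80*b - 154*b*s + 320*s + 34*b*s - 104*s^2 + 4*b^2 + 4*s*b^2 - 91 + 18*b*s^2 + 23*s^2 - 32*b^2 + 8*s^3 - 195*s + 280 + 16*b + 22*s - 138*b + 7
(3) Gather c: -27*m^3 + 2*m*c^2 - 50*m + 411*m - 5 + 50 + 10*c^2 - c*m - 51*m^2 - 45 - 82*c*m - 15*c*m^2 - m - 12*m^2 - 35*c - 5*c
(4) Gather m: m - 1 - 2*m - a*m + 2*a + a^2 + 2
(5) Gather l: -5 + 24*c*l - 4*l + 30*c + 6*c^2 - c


(1) = 36*m^3 + 396*m^2 - 427*m + 60
(2) = b^2*(4*s - 28) + b*(18*s^2 - 120*s - 42) + 8*s^3 - 81*s^2 + 147*s + 196
(3) = c^2*(2*m + 10) + c*(-15*m^2 - 83*m - 40) - 27*m^3 - 63*m^2 + 360*m
(4) = a^2 + 2*a + m*(-a - 1) + 1
(5) = 6*c^2 + 29*c + l*(24*c - 4) - 5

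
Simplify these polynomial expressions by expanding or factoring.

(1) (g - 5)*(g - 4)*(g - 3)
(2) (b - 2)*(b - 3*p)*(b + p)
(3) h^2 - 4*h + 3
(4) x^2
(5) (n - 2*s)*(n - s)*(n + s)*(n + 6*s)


(1) = g^3 - 12*g^2 + 47*g - 60
(2) = b^3 - 2*b^2*p - 2*b^2 - 3*b*p^2 + 4*b*p + 6*p^2
(3) = (h - 3)*(h - 1)
(4) = x^2
(5) = n^4 + 4*n^3*s - 13*n^2*s^2 - 4*n*s^3 + 12*s^4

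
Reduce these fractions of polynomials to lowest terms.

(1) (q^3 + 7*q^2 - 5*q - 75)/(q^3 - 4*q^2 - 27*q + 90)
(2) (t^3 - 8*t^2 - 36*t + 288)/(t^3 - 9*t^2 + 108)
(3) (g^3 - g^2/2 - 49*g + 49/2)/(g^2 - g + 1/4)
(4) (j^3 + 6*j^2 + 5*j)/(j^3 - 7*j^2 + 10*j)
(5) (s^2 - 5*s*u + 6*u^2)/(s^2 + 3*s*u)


(1) = (q + 5)/(q - 6)
(2) = (t^2 - 2*t - 48)/(t^2 - 3*t - 18)
(3) = (2*g^2 - 98)/(2*g - 1)
(4) = (j^2 + 6*j + 5)/(j^2 - 7*j + 10)
(5) = (s^2 - 5*s*u + 6*u^2)/(s^2 + 3*s*u)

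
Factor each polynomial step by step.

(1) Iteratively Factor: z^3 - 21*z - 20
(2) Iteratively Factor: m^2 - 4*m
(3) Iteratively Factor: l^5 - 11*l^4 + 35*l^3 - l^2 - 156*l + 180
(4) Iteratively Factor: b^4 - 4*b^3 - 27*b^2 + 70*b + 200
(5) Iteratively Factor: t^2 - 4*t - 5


(1) = (z + 1)*(z^2 - z - 20) = (z - 5)*(z + 1)*(z + 4)
(2) = (m)*(m - 4)
(3) = (l - 3)*(l^4 - 8*l^3 + 11*l^2 + 32*l - 60) = (l - 3)*(l + 2)*(l^3 - 10*l^2 + 31*l - 30) = (l - 3)^2*(l + 2)*(l^2 - 7*l + 10) = (l - 5)*(l - 3)^2*(l + 2)*(l - 2)
(4) = (b + 2)*(b^3 - 6*b^2 - 15*b + 100) = (b + 2)*(b + 4)*(b^2 - 10*b + 25) = (b - 5)*(b + 2)*(b + 4)*(b - 5)
(5) = (t + 1)*(t - 5)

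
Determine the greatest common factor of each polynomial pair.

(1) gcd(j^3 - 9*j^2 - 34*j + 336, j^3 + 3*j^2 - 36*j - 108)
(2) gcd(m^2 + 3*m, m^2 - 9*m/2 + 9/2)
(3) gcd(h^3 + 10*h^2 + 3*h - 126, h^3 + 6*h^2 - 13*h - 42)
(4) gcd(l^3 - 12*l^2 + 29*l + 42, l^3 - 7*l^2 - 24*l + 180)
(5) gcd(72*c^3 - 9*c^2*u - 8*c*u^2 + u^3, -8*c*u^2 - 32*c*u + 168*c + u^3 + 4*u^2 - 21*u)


(1) = j + 6
(2) = 1
(3) = gcd((h - 3)*(h + 6)*(h + 7), (h - 3)*(h + 2)*(h + 7)) = h^2 + 4*h - 21
(4) = l - 6
(5) = gcd((-8*c + u)*(-3*c + u)*(3*c + u), (-8*c + u)*(u - 3)*(u + 7)) = -8*c + u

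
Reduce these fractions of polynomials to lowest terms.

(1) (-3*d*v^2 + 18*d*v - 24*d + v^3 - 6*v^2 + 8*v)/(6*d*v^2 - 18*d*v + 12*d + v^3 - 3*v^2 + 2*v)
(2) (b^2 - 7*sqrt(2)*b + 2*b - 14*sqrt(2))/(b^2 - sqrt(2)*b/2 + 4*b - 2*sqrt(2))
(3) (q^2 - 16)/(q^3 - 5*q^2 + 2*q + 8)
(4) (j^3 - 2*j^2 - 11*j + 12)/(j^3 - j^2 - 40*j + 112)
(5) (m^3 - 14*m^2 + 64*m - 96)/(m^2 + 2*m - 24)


(1) = (-3*d*v + 12*d + v^2 - 4*v)/(6*d*v - 6*d + v^2 - v)
(2) = (2*b^2 + b*(4 - 14*sqrt(2)) - 28*sqrt(2))/(2*b^2 + b*(8 - sqrt(2)) - 4*sqrt(2))
(3) = (q + 4)/(q^2 - q - 2)
(4) = (j^2 + 2*j - 3)/(j^2 + 3*j - 28)
(5) = (m^2 - 10*m + 24)/(m + 6)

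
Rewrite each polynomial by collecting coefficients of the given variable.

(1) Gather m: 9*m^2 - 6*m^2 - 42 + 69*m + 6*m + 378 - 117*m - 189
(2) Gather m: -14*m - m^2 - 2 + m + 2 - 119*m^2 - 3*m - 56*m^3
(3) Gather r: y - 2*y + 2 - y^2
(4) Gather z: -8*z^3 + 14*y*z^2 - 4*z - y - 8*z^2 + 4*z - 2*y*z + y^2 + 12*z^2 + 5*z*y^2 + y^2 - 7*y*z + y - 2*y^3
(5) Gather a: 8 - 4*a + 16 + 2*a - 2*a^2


(1) = 3*m^2 - 42*m + 147
(2) = -56*m^3 - 120*m^2 - 16*m
(3) = -y^2 - y + 2
(4) = -2*y^3 + 2*y^2 - 8*z^3 + z^2*(14*y + 4) + z*(5*y^2 - 9*y)
(5) = -2*a^2 - 2*a + 24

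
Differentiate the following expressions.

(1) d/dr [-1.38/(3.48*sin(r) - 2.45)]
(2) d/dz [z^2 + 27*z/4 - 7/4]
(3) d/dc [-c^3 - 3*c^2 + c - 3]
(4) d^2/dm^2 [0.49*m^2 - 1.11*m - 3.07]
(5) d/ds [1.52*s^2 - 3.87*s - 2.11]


(1) = 4.8024*cos(r)/(3.48*sin(r) - 2.45)^2
(2) = 2*z + 27/4
(3) = -3*c^2 - 6*c + 1
(4) = 0.980000000000000
(5) = 3.04*s - 3.87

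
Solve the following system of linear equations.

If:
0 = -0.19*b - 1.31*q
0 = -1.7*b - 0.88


Then:
b = -0.52
q = 0.08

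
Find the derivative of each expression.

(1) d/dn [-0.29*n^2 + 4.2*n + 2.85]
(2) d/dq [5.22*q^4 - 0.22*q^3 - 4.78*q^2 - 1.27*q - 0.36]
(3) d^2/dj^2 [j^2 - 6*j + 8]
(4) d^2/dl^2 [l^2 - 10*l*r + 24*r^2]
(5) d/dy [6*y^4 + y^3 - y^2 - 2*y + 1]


(1) = 4.2 - 0.58*n
(2) = 20.88*q^3 - 0.66*q^2 - 9.56*q - 1.27
(3) = 2
(4) = 2
(5) = 24*y^3 + 3*y^2 - 2*y - 2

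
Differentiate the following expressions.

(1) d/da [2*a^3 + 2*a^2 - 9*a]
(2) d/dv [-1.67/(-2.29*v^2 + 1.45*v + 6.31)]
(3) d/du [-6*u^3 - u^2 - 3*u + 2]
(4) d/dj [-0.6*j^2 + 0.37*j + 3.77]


(1) = 6*a^2 + 4*a - 9
(2) = (2.4215 - 7.6486*v)/(-2.29*v^2 + 1.45*v + 6.31)^2
(3) = -18*u^2 - 2*u - 3
(4) = 0.37 - 1.2*j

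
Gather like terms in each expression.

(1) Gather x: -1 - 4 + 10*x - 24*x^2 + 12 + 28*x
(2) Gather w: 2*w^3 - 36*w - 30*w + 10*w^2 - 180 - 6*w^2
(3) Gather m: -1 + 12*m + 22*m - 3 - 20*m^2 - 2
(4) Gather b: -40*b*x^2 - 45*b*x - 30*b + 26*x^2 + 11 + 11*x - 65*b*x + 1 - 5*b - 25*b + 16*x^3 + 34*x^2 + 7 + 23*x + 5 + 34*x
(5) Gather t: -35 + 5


(1) = -24*x^2 + 38*x + 7
(2) = 2*w^3 + 4*w^2 - 66*w - 180
(3) = -20*m^2 + 34*m - 6
(4) = b*(-40*x^2 - 110*x - 60) + 16*x^3 + 60*x^2 + 68*x + 24
(5) = -30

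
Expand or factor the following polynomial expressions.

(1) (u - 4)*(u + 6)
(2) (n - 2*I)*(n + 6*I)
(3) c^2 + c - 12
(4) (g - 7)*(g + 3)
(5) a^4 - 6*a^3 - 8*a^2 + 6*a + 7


(1) = u^2 + 2*u - 24
(2) = n^2 + 4*I*n + 12
(3) = (c - 3)*(c + 4)
(4) = g^2 - 4*g - 21
(5) = (a - 7)*(a - 1)*(a + 1)^2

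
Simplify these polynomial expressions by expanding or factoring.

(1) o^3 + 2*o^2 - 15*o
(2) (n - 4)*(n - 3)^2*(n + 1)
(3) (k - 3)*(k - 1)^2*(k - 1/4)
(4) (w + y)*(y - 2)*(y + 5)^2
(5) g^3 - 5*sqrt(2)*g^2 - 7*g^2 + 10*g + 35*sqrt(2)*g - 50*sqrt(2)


(1) = o*(o - 3)*(o + 5)
(2) = n^4 - 9*n^3 + 23*n^2 - 3*n - 36
(3) = k^4 - 21*k^3/4 + 33*k^2/4 - 19*k/4 + 3/4
(4) = w*y^3 + 8*w*y^2 + 5*w*y - 50*w + y^4 + 8*y^3 + 5*y^2 - 50*y
(5) = (g - 5)*(g - 2)*(g - 5*sqrt(2))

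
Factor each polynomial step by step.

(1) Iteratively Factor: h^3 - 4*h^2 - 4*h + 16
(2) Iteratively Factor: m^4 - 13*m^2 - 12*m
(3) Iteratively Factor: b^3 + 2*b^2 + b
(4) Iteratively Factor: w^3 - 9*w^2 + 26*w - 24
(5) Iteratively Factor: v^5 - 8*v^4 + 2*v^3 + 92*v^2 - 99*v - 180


(1) = (h + 2)*(h^2 - 6*h + 8) = (h - 4)*(h + 2)*(h - 2)
(2) = (m + 3)*(m^3 - 3*m^2 - 4*m) = m*(m + 3)*(m^2 - 3*m - 4) = m*(m + 1)*(m + 3)*(m - 4)
(3) = (b)*(b^2 + 2*b + 1) = b*(b + 1)*(b + 1)
(4) = (w - 3)*(w^2 - 6*w + 8) = (w - 4)*(w - 3)*(w - 2)
(5) = (v - 5)*(v^4 - 3*v^3 - 13*v^2 + 27*v + 36) = (v - 5)*(v + 1)*(v^3 - 4*v^2 - 9*v + 36) = (v - 5)*(v + 1)*(v + 3)*(v^2 - 7*v + 12) = (v - 5)*(v - 4)*(v + 1)*(v + 3)*(v - 3)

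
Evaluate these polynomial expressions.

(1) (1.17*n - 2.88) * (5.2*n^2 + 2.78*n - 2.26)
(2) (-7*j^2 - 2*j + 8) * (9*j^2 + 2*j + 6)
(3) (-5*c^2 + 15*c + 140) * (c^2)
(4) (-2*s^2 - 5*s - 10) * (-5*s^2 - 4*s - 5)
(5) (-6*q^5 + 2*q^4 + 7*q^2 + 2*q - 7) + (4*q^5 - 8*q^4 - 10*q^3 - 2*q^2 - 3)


(1) = 6.084*n^3 - 11.7234*n^2 - 10.6506*n + 6.5088
(2) = -63*j^4 - 32*j^3 + 26*j^2 + 4*j + 48
(3) = -5*c^4 + 15*c^3 + 140*c^2
(4) = 10*s^4 + 33*s^3 + 80*s^2 + 65*s + 50
(5) = -2*q^5 - 6*q^4 - 10*q^3 + 5*q^2 + 2*q - 10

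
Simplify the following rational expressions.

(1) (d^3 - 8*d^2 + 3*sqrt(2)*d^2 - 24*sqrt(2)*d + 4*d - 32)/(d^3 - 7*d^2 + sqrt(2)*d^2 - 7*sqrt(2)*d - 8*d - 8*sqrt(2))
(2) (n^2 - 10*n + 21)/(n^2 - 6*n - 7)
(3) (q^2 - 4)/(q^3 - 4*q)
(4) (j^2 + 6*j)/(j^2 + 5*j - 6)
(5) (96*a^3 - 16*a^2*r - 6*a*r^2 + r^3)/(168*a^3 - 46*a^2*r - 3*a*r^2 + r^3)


(1) = (d + 2*sqrt(2))/(d + 1)
(2) = (n - 3)/(n + 1)
(3) = 1/q
(4) = j/(j - 1)
(5) = (4*a + r)/(7*a + r)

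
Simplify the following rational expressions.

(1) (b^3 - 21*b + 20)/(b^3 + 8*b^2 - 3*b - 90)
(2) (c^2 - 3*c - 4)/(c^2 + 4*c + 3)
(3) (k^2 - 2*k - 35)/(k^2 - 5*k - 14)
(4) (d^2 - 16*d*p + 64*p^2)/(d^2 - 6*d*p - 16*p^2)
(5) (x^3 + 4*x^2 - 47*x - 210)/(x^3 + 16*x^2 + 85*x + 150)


(1) = (b^2 - 5*b + 4)/(b^2 + 3*b - 18)
(2) = (c - 4)/(c + 3)
(3) = (k + 5)/(k + 2)
(4) = (d - 8*p)/(d + 2*p)
(5) = (x - 7)/(x + 5)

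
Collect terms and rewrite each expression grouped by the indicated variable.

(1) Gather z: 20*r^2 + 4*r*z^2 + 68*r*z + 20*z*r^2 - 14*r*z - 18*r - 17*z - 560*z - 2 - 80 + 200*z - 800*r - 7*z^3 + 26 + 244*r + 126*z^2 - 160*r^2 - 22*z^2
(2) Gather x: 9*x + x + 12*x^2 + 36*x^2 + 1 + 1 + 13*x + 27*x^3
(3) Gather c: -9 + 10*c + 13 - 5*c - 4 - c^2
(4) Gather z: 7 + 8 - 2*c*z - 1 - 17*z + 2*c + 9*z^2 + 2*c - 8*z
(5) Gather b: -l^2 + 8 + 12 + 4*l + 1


(1) = -140*r^2 - 574*r - 7*z^3 + z^2*(4*r + 104) + z*(20*r^2 + 54*r - 377) - 56
(2) = 27*x^3 + 48*x^2 + 23*x + 2
(3) = -c^2 + 5*c
(4) = 4*c + 9*z^2 + z*(-2*c - 25) + 14
(5) = -l^2 + 4*l + 21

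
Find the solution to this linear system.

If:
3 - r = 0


Then:
r = 3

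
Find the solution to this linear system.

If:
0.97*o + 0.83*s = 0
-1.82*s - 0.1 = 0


Then:
o = 0.05
s = -0.05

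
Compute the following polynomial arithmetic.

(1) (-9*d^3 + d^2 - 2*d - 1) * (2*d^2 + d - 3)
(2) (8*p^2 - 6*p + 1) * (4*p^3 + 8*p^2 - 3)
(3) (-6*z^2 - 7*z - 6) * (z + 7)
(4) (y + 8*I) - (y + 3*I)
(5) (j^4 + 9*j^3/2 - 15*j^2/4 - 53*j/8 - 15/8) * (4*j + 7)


(1) = -18*d^5 - 7*d^4 + 24*d^3 - 7*d^2 + 5*d + 3
(2) = 32*p^5 + 40*p^4 - 44*p^3 - 16*p^2 + 18*p - 3
(3) = -6*z^3 - 49*z^2 - 55*z - 42
(4) = 5*I
(5) = 4*j^5 + 25*j^4 + 33*j^3/2 - 211*j^2/4 - 431*j/8 - 105/8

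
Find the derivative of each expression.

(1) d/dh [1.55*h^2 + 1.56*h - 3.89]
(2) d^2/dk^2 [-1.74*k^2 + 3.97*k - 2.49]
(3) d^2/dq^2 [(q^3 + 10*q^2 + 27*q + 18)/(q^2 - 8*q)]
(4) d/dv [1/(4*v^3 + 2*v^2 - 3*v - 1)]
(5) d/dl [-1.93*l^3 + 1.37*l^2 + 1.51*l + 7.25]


(1) = 3.1*h + 1.56
(2) = -3.48000000000000
(3) = 18*(19*q^3 + 6*q^2 - 48*q + 128)/(q^3*(q^3 - 24*q^2 + 192*q - 512))
(4) = (-12*v^2 - 4*v + 3)/(4*v^3 + 2*v^2 - 3*v - 1)^2
(5) = -5.79*l^2 + 2.74*l + 1.51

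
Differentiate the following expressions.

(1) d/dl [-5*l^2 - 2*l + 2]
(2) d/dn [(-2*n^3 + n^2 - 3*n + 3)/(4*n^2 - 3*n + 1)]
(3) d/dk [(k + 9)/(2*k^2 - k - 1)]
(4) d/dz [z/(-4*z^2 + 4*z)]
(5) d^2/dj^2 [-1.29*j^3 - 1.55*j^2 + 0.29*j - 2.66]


(1) = -10*l - 2
(2) = (-8*n^4 + 12*n^3 + 3*n^2 - 22*n + 6)/(16*n^4 - 24*n^3 + 17*n^2 - 6*n + 1)
(3) = (2*k^2 - k - (k + 9)*(4*k - 1) - 1)/(-2*k^2 + k + 1)^2
(4) = 1/(4*(z - 1)^2)
(5) = -7.74*j - 3.1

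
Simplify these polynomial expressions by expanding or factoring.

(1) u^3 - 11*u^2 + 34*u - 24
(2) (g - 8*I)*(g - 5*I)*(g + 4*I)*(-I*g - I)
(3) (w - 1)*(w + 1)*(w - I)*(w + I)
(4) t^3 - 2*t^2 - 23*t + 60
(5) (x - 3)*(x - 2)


(1) = (u - 6)*(u - 4)*(u - 1)
(2) = -I*g^4 - 9*g^3 - I*g^3 - 9*g^2 - 12*I*g^2 - 160*g - 12*I*g - 160
(3) = w^4 - 1
(4) = (t - 4)*(t - 3)*(t + 5)
(5) = x^2 - 5*x + 6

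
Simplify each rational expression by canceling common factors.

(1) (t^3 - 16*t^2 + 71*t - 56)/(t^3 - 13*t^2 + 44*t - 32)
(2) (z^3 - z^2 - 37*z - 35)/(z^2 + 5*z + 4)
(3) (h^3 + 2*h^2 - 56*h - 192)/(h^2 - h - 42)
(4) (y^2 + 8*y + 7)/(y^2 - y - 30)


(1) = (t - 7)/(t - 4)
(2) = (z^2 - 2*z - 35)/(z + 4)
(3) = (h^2 - 4*h - 32)/(h - 7)
(4) = (y^2 + 8*y + 7)/(y^2 - y - 30)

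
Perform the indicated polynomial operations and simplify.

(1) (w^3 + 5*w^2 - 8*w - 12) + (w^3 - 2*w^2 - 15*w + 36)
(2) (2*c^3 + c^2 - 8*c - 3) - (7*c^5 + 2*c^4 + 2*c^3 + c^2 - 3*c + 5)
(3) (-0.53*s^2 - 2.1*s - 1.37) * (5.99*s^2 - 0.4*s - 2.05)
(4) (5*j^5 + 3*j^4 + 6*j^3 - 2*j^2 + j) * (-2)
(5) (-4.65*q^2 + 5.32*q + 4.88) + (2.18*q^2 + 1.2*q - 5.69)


(1) = 2*w^3 + 3*w^2 - 23*w + 24
(2) = -7*c^5 - 2*c^4 - 5*c - 8
(3) = -3.1747*s^4 - 12.367*s^3 - 6.2798*s^2 + 4.853*s + 2.8085
(4) = -10*j^5 - 6*j^4 - 12*j^3 + 4*j^2 - 2*j
(5) = -2.47*q^2 + 6.52*q - 0.81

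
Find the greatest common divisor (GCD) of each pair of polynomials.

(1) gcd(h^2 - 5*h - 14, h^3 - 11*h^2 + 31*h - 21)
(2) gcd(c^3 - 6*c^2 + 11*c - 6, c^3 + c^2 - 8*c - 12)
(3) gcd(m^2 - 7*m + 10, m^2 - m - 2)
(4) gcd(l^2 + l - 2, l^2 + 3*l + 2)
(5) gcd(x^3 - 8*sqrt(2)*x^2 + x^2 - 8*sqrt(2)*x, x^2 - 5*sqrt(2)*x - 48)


(1) = h - 7
(2) = gcd((c - 3)*(c - 2)*(c - 1), (c - 3)*(c + 2)^2) = c - 3
(3) = gcd((m - 5)*(m - 2), (m - 2)*(m + 1)) = m - 2
(4) = gcd((l - 1)*(l + 2), (l + 1)*(l + 2)) = l + 2
(5) = gcd(x*(x + 1)*(x - 8*sqrt(2)), (x - 8*sqrt(2))*(x + 3*sqrt(2))) = x - 8*sqrt(2)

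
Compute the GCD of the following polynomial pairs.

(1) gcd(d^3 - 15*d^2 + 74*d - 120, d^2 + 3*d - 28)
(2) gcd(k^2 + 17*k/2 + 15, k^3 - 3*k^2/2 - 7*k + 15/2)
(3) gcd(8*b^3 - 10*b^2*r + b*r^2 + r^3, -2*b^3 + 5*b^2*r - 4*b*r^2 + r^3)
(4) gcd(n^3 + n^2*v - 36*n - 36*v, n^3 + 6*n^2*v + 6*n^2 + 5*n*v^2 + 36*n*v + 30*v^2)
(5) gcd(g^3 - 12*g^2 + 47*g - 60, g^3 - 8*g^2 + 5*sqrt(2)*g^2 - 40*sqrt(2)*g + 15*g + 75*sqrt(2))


(1) = d - 4
(2) = gcd((k + 5/2)*(k + 6), (k - 3)*(k - 1)*(k + 5/2)) = k + 5/2
(3) = 2*b^2 - 3*b*r + r^2
(4) = gcd((n - 6)*(n + 6)*(n + v), (n + 6)*(n + v)*(n + 5*v)) = n^2 + n*v + 6*n + 6*v
(5) = gcd((g - 5)*(g - 4)*(g - 3), (g - 5)*(g - 3)*(g + 5*sqrt(2))) = g^2 - 8*g + 15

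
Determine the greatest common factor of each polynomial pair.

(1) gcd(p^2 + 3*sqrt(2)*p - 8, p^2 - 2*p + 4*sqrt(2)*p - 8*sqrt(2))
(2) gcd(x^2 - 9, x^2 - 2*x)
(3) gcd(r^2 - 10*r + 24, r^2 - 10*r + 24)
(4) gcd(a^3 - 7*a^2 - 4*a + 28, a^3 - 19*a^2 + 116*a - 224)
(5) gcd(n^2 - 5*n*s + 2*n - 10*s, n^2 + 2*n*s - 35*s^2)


(1) = p + 4*sqrt(2)
(2) = gcd((x - 3)*(x + 3), x*(x - 2)) = 1
(3) = gcd((r - 6)*(r - 4), (r - 6)*(r - 4)) = r^2 - 10*r + 24
(4) = gcd((a - 7)*(a - 2)*(a + 2), (a - 8)*(a - 7)*(a - 4)) = a - 7
(5) = gcd((n + 2)*(n - 5*s), (n - 5*s)*(n + 7*s)) = -n + 5*s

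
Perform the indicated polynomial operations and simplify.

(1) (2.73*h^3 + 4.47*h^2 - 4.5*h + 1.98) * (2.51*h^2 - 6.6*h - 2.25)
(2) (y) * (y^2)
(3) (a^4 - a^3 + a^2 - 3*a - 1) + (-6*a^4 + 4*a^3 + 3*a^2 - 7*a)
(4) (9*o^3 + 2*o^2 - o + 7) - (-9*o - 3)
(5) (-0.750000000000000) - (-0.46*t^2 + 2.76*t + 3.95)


(1) = 6.8523*h^5 - 6.7983*h^4 - 46.9395*h^3 + 24.6123*h^2 - 2.943*h - 4.455
(2) = y^3
(3) = -5*a^4 + 3*a^3 + 4*a^2 - 10*a - 1
(4) = 9*o^3 + 2*o^2 + 8*o + 10
(5) = 0.46*t^2 - 2.76*t - 4.7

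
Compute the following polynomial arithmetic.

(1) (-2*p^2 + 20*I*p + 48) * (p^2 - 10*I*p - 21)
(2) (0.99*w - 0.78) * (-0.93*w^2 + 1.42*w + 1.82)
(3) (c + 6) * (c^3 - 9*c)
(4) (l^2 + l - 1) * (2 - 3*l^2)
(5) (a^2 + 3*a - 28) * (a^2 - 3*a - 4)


(1) = -2*p^4 + 40*I*p^3 + 290*p^2 - 900*I*p - 1008
(2) = -0.9207*w^3 + 2.1312*w^2 + 0.6942*w - 1.4196
(3) = c^4 + 6*c^3 - 9*c^2 - 54*c
(4) = -3*l^4 - 3*l^3 + 5*l^2 + 2*l - 2
(5) = a^4 - 41*a^2 + 72*a + 112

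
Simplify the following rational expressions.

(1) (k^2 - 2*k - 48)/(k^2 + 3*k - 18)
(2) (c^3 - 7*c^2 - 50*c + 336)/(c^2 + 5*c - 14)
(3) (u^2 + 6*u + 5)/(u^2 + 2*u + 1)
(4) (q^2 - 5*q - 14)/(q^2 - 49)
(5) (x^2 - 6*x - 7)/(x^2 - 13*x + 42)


(1) = (k - 8)/(k - 3)
(2) = (c^2 - 14*c + 48)/(c - 2)
(3) = (u + 5)/(u + 1)
(4) = (q + 2)/(q + 7)
(5) = (x + 1)/(x - 6)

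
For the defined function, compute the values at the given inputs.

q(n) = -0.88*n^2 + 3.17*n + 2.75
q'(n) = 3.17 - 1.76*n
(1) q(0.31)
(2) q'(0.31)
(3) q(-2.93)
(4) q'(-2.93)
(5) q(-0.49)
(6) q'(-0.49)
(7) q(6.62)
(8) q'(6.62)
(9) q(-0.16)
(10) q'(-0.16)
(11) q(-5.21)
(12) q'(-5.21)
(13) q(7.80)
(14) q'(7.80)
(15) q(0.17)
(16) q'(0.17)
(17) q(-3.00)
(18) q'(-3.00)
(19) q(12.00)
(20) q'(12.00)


(1) = 3.65
(2) = 2.62
(3) = -14.09
(4) = 8.33
(5) = 0.99
(6) = 4.03
(7) = -14.83
(8) = -8.48
(9) = 2.22
(10) = 3.45
(11) = -37.65
(12) = 12.34
(13) = -26.06
(14) = -10.56
(15) = 3.26
(16) = 2.87
(17) = -14.68
(18) = 8.45
(19) = -85.93
(20) = -17.95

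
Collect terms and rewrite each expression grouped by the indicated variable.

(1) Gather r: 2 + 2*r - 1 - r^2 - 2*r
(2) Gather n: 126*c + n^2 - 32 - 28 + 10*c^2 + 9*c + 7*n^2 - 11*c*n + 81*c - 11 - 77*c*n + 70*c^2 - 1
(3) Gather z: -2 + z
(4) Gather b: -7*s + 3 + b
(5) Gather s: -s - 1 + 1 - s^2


(1) = 1 - r^2
(2) = 80*c^2 - 88*c*n + 216*c + 8*n^2 - 72
(3) = z - 2
(4) = b - 7*s + 3
(5) = -s^2 - s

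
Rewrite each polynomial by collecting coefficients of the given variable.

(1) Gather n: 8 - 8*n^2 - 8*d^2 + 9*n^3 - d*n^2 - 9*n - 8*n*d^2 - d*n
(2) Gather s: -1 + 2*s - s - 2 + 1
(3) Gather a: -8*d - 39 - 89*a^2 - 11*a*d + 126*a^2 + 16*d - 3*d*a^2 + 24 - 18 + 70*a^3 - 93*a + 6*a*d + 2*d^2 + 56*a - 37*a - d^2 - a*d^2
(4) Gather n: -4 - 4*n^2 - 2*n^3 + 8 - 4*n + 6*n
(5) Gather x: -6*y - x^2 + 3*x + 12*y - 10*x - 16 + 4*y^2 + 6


(1) = -8*d^2 + 9*n^3 + n^2*(-d - 8) + n*(-8*d^2 - d - 9) + 8
(2) = s - 2
(3) = 70*a^3 + a^2*(37 - 3*d) + a*(-d^2 - 5*d - 74) + d^2 + 8*d - 33
(4) = -2*n^3 - 4*n^2 + 2*n + 4
(5) = -x^2 - 7*x + 4*y^2 + 6*y - 10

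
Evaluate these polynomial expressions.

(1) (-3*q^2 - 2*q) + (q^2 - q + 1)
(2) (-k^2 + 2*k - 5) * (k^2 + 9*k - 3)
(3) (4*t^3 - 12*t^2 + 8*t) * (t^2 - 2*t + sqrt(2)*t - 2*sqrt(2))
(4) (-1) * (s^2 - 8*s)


(1) = -2*q^2 - 3*q + 1
(2) = -k^4 - 7*k^3 + 16*k^2 - 51*k + 15
(3) = 4*t^5 - 20*t^4 + 4*sqrt(2)*t^4 - 20*sqrt(2)*t^3 + 32*t^3 - 16*t^2 + 32*sqrt(2)*t^2 - 16*sqrt(2)*t
(4) = -s^2 + 8*s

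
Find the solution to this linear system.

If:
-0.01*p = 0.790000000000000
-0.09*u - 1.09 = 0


Then:
p = -79.00
u = -12.11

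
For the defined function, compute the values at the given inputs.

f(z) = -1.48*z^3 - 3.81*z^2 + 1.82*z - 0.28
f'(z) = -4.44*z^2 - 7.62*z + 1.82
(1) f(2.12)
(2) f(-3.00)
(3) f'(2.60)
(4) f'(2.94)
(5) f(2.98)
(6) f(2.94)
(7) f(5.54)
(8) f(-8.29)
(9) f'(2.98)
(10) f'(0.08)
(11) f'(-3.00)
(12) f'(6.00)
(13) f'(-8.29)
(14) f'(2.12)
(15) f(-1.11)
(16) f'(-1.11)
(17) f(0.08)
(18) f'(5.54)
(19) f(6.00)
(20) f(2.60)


(1) = -27.65
(2) = -0.07
(3) = -48.01
(4) = -58.96
(5) = -67.86
(6) = -65.47
(7) = -358.78
(8) = 565.98
(9) = -60.32
(10) = 1.18
(11) = -15.28
(12) = -203.74
(13) = -240.15
(14) = -34.29
(15) = -4.97
(16) = 4.81
(17) = -0.16
(18) = -176.67
(19) = -446.20
(20) = -47.32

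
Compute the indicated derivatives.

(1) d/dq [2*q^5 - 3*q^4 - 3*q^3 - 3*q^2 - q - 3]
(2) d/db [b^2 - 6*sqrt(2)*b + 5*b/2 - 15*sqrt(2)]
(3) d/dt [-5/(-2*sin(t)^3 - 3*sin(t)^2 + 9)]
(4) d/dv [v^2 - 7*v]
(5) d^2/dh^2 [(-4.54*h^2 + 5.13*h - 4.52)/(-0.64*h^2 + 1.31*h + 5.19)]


(1) = 10*q^4 - 12*q^3 - 9*q^2 - 6*q - 1
(2) = 2*b - 6*sqrt(2) + 5/2
(3) = -30*(sin(t) + 1)*sin(t)*cos(t)/(2*sin(t)^3 + 3*sin(t)^2 - 9)^2
(4) = 2*v - 7
(5) = (3.410176*h^3 + 101.588736*h^2 - 124.976256*h + 359.87731)/(0.262144*h^6 - 1.609728*h^5 - 3.08256*h^4 + 23.859685*h^3 + 24.997635*h^2 - 105.858873*h - 139.798359)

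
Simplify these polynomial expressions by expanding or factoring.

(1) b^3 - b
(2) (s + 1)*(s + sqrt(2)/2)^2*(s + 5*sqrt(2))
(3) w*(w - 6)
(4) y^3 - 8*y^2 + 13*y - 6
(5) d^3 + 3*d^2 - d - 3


(1) = b*(b - 1)*(b + 1)
(2) = s^4 + s^3 + 6*sqrt(2)*s^3 + 6*sqrt(2)*s^2 + 21*s^2/2 + 5*sqrt(2)*s/2 + 21*s/2 + 5*sqrt(2)/2
(3) = w^2 - 6*w
(4) = (y - 6)*(y - 1)^2
(5) = (d - 1)*(d + 1)*(d + 3)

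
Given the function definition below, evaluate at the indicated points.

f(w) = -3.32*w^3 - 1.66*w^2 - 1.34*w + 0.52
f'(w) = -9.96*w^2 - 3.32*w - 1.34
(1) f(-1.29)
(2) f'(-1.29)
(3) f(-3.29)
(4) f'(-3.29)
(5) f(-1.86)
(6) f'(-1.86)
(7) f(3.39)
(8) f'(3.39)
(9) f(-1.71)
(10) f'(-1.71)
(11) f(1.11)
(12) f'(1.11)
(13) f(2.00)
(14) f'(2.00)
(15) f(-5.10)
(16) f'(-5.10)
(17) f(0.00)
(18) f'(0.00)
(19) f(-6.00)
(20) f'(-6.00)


(1) = 6.61
(2) = -13.63
(3) = 105.19
(4) = -98.23
(5) = 18.63
(6) = -29.62
(7) = -152.44
(8) = -127.06
(9) = 14.56
(10) = -24.79
(11) = -7.55
(12) = -17.30
(13) = -35.36
(14) = -47.82
(15) = 404.58
(16) = -243.47
(17) = 0.52
(18) = -1.34
(19) = 665.92
(20) = -339.98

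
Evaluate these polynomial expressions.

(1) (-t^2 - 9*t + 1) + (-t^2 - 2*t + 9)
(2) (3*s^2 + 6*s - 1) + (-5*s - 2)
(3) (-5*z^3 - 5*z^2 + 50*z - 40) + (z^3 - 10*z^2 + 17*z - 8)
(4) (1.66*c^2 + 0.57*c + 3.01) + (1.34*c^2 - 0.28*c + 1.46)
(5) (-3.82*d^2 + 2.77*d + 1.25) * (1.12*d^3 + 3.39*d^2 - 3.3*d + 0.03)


(1) = -2*t^2 - 11*t + 10
(2) = 3*s^2 + s - 3
(3) = -4*z^3 - 15*z^2 + 67*z - 48
(4) = 3.0*c^2 + 0.29*c + 4.47
(5) = -4.2784*d^5 - 9.8474*d^4 + 23.3963*d^3 - 5.0181*d^2 - 4.0419*d + 0.0375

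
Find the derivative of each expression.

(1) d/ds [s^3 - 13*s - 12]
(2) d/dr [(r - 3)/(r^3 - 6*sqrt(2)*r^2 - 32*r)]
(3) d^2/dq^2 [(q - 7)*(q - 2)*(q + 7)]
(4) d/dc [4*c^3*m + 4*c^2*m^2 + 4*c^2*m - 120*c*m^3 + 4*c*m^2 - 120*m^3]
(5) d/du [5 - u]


(1) = 3*s^2 - 13
(2) = (-r*(-r^2 + 6*sqrt(2)*r + 32) + (r - 3)*(-3*r^2 + 12*sqrt(2)*r + 32))/(r^2*(-r^2 + 6*sqrt(2)*r + 32)^2)
(3) = 6*q - 4
(4) = 4*m*(3*c^2 + 2*c*m + 2*c - 30*m^2 + m)
(5) = -1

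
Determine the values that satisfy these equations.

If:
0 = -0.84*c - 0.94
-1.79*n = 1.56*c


Then:
c = -1.12
n = 0.98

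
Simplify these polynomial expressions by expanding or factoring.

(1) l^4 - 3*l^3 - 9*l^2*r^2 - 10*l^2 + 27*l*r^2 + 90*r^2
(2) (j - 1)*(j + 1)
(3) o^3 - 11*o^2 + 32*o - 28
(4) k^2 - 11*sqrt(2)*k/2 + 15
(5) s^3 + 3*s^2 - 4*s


(1) = (l - 5)*(l + 2)*(l - 3*r)*(l + 3*r)
(2) = j^2 - 1
(3) = (o - 7)*(o - 2)^2
(4) = (k - 3*sqrt(2))*(k - 5*sqrt(2)/2)
(5) = s*(s - 1)*(s + 4)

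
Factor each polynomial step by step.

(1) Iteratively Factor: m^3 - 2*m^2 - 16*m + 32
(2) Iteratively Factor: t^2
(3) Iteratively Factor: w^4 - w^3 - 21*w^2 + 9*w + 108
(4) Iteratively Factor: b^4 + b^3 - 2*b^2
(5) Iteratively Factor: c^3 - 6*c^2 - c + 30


(1) = (m + 4)*(m^2 - 6*m + 8) = (m - 4)*(m + 4)*(m - 2)
(2) = (t)*(t)
(3) = (w + 3)*(w^3 - 4*w^2 - 9*w + 36) = (w - 3)*(w + 3)*(w^2 - w - 12) = (w - 3)*(w + 3)^2*(w - 4)
(4) = (b)*(b^3 + b^2 - 2*b) = b*(b - 1)*(b^2 + 2*b) = b*(b - 1)*(b + 2)*(b)
(5) = (c - 3)*(c^2 - 3*c - 10) = (c - 3)*(c + 2)*(c - 5)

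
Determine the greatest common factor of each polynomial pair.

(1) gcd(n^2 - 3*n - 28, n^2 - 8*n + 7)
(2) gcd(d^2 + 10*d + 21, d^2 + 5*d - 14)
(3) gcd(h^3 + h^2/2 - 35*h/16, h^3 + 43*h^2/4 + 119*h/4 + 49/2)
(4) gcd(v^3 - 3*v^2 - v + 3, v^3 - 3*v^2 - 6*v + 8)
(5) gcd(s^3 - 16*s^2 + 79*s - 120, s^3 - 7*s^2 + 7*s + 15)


(1) = n - 7
(2) = gcd((d + 3)*(d + 7), (d - 2)*(d + 7)) = d + 7
(3) = h + 7/4
(4) = gcd((v - 3)*(v - 1)*(v + 1), (v - 4)*(v - 1)*(v + 2)) = v - 1
(5) = s^2 - 8*s + 15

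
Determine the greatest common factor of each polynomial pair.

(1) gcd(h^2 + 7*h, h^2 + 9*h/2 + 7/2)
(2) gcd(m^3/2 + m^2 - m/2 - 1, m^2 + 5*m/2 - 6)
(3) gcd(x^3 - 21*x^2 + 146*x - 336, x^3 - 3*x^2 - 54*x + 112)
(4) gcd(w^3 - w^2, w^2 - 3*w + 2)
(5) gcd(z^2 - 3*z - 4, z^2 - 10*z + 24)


(1) = 1
(2) = 1
(3) = gcd((x - 8)*(x - 7)*(x - 6), (x - 8)*(x - 2)*(x + 7)) = x - 8
(4) = gcd(w^2*(w - 1), (w - 2)*(w - 1)) = w - 1
(5) = z - 4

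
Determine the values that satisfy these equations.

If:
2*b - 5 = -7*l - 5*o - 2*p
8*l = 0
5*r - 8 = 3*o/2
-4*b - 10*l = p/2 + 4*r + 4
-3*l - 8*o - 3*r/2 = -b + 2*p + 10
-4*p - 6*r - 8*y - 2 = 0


Then:
b = -365/106
l = 0
o = -426/53
p = 1380/53
r = -43/53
y = -671/53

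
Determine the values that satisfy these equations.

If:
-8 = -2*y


Then:
y = 4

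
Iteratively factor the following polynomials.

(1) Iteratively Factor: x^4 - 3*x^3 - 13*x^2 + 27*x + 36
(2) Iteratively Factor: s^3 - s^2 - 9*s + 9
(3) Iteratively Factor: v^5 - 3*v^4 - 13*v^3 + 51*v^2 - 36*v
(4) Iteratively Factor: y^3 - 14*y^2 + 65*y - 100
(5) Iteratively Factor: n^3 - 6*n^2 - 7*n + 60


(1) = (x - 3)*(x^3 - 13*x - 12) = (x - 3)*(x + 1)*(x^2 - x - 12) = (x - 3)*(x + 1)*(x + 3)*(x - 4)
(2) = (s - 3)*(s^2 + 2*s - 3) = (s - 3)*(s + 3)*(s - 1)
(3) = (v - 3)*(v^4 - 13*v^2 + 12*v) = v*(v - 3)*(v^3 - 13*v + 12) = v*(v - 3)*(v - 1)*(v^2 + v - 12) = v*(v - 3)^2*(v - 1)*(v + 4)
(4) = (y - 5)*(y^2 - 9*y + 20) = (y - 5)^2*(y - 4)
(5) = (n + 3)*(n^2 - 9*n + 20) = (n - 4)*(n + 3)*(n - 5)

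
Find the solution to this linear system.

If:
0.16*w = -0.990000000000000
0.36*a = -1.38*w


Then:
a = 23.72
w = -6.19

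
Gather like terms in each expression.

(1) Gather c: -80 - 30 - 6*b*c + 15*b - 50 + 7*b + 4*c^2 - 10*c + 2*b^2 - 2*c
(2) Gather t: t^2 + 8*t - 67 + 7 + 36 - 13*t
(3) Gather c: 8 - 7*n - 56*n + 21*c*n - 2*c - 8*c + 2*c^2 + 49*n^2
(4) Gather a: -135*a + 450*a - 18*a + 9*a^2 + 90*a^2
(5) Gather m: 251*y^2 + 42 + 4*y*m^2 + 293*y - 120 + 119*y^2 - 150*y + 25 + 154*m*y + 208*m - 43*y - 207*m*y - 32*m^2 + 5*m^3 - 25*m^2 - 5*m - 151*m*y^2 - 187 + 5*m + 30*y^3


(1) = 2*b^2 + 22*b + 4*c^2 + c*(-6*b - 12) - 160
(2) = t^2 - 5*t - 24
(3) = 2*c^2 + c*(21*n - 10) + 49*n^2 - 63*n + 8
(4) = 99*a^2 + 297*a
(5) = 5*m^3 + m^2*(4*y - 57) + m*(-151*y^2 - 53*y + 208) + 30*y^3 + 370*y^2 + 100*y - 240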